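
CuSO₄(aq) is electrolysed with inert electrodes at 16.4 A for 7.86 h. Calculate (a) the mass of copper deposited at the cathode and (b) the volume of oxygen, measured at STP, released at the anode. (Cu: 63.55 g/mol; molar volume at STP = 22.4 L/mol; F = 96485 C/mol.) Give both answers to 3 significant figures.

153 g Cu; 26.9 L O₂

Q = 16.4 × 28296 = 4.641×10^5 C; n(e⁻) = 4.641×10^5 / 96485 = 4.810 mol
Cathode: Cu²⁺ + 2e⁻ → Cu → n(Cu) = 4.810/2 = 2.405 mol → 153 g
Anode: 2H₂O → O₂ + 4H⁺ + 4e⁻ → n(O₂) = 4.810/4 = 1.203 mol → 26.9 L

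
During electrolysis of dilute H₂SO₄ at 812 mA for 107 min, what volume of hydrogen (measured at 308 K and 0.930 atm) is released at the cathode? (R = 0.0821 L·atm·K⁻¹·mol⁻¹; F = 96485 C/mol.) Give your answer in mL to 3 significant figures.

Q = It = 0.812 × 6420 = 5213 C
n(e⁻) = 5213 / 96485 = 0.05403 mol
2H⁺ + 2e⁻ → H₂, so n(H₂) = 0.05403 / 2 = 0.02702 mol
V = nRT/P = 0.02702 × 0.0821 × 308 / 0.930 = 0.7347 L
= 735 mL

735 mL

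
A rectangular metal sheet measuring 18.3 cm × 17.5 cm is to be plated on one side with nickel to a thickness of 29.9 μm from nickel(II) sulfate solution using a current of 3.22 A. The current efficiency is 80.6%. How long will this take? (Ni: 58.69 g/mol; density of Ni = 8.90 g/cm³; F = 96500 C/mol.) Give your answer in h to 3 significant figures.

Plated area = 18.3 × 17.5 = 320.3 cm²
Volume = 320.3 × 29.9×10⁻⁴ cm = 0.9577 cm³
m(Ni) = 0.9577 × 8.90 = 8.524 g
n(Ni) = 8.524 / 58.69 = 0.1452 mol; n(e⁻) = 2 × 0.1452 = 0.2904 mol
Q = 0.2904 × 96500 / 0.806 = 34770 C
t = 34770 / 3.22 = 10800 s = 3.00 h

3.00 h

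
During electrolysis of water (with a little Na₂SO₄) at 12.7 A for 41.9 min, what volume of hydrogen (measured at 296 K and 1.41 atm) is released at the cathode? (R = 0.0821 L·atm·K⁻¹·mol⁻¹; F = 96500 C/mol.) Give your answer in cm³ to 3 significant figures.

2850 cm³

Q = It = 12.7 × 2514 = 31930 C
n(e⁻) = Q/F = 31930/96500 = 0.3309 mol
2H⁺ + 2e⁻ → H₂, so n(H₂) = 0.3309 / 2 = 0.1655 mol
V = nRT/P = 0.1655 × 0.0821 × 296 / 1.41 = 2.852 L
= 2850 cm³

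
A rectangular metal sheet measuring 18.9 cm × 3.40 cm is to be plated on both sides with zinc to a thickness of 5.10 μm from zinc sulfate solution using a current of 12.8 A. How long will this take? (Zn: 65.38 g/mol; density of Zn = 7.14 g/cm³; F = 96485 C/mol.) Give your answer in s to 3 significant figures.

108 s

Plated area = 2 × 18.9 × 3.40 = 128.5 cm²
Volume = 128.5 × 5.10×10⁻⁴ cm = 0.06554 cm³
m(Zn) = 0.06554 × 7.14 = 0.4680 g
n(Zn) = 0.4680 / 65.38 = 0.007158 mol; n(e⁻) = 2 × 0.007158 = 0.01432 mol
Q = 0.01432 × 96485 = 1382 C
t = 1382 / 12.8 = 108.0 s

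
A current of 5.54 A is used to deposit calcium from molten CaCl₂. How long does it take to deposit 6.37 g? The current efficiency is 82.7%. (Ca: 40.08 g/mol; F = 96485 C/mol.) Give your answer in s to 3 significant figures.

n(Ca) = 6.37 / 40.08 = 0.1589 mol
Ca²⁺ + 2e⁻ → Ca, so n(e⁻) = 2 × 0.1589 = 0.3178 mol
Q = 0.3178 × 96485 / 0.827 = 37080 C
t = Q / I = 37080 / 5.54 = 6693 s

6690 s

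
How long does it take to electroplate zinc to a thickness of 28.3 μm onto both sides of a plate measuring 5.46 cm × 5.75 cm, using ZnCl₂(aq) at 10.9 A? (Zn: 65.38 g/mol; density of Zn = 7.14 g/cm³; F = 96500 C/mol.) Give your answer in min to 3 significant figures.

Plated area = 2 × 5.46 × 5.75 = 62.79 cm²
Volume = 62.79 × 28.3×10⁻⁴ cm = 0.1777 cm³
m(Zn) = 0.1777 × 7.14 = 1.269 g
n(Zn) = 1.269 / 65.38 = 0.01941 mol; n(e⁻) = 2 × 0.01941 = 0.03882 mol
Q = 0.03882 × 96500 = 3746 C
t = 3746 / 10.9 = 343.7 s = 5.73 min

5.73 min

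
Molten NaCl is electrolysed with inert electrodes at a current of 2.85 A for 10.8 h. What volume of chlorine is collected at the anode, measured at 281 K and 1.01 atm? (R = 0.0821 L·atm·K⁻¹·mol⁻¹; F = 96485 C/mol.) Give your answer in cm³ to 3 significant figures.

13100 cm³

Q = 2.85 A × 38880 s = 1.108×10^5 C
Moles of electrons = 1.108×10^5 / 96485 = 1.148 mol
2Cl⁻ → Cl₂ + 2e⁻, so n(Cl₂) = 1.148 / 2 = 0.5740 mol
V = nRT/P = 0.5740 × 0.0821 × 281 / 1.01 = 13.11 L
= 13100 cm³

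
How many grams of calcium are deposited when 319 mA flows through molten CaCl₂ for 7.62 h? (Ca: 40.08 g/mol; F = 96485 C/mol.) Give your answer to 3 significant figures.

Q = 0.319 A × 27432 s = 8751 C
n(e⁻) = Q/F = 8751/96485 = 0.09070 mol
Ca²⁺ + 2e⁻ → Ca, so n(Ca) = 0.09070 / 2 = 0.04535 mol
m = 0.04535 × 40.08 = 1.82 g

1.82 g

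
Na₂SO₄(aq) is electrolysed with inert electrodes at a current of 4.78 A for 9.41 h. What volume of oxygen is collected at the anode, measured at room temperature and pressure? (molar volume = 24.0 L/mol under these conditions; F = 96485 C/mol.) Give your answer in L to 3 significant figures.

10.1 L

Q = 4.78 A × 33876 s = 1.619×10^5 C
Moles of electrons = 1.619×10^5 / 96485 = 1.678 mol
2H₂O → O₂ + 4H⁺ + 4e⁻, so n(O₂) = 1.678 / 4 = 0.4195 mol
V = 0.4195 × 24.0 = 10.07 L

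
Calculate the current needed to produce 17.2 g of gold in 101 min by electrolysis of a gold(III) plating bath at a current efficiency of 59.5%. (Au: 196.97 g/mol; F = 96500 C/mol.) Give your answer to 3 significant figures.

n(Au) = 17.2 / 196.97 = 0.08732 mol
Au³⁺ + 3e⁻ → Au, so n(e⁻) = 3 × 0.08732 = 0.2620 mol
Q = 0.2620 × 96500 / 0.595 = 42490 C
I = Q / t = 42490 / 6060 s = 7.01 A

7.01 A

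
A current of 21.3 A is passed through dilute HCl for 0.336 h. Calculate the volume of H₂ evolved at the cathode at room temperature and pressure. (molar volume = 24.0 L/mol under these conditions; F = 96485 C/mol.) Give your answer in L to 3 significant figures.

Q = 21.3 A × 1209.6 s = 25760 C
n(e⁻) = 25760 / 96485 = 0.2670 mol
2H⁺ + 2e⁻ → H₂, so n(H₂) = 0.2670 / 2 = 0.1335 mol
V = 0.1335 × 24.0 = 3.204 L

3.20 L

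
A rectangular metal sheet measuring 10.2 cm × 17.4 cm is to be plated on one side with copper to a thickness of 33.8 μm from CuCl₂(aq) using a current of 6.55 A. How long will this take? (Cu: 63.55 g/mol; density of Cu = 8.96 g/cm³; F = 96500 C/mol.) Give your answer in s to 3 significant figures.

2490 s

Plated area = 10.2 × 17.4 = 177.5 cm²
Volume = 177.5 × 33.8×10⁻⁴ cm = 0.6000 cm³
m(Cu) = 0.6000 × 8.96 = 5.376 g
n(Cu) = 5.376 / 63.55 = 0.08459 mol; n(e⁻) = 2 × 0.08459 = 0.1692 mol
Q = 0.1692 × 96500 = 16330 C
t = 16330 / 6.55 = 2493 s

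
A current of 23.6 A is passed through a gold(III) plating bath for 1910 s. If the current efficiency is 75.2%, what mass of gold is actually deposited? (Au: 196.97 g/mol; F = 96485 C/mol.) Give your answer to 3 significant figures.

23.1 g

Q = 23.6 × 1910 = 45080 C
n(e⁻) = 45080 / 96485 = 0.4672 mol
Au³⁺ + 3e⁻ → Au, so theoretical m(Au) = 0.1557 × 196.97 = 30.67 g
Actual mass = 75.2% × 30.67 = 23.1 g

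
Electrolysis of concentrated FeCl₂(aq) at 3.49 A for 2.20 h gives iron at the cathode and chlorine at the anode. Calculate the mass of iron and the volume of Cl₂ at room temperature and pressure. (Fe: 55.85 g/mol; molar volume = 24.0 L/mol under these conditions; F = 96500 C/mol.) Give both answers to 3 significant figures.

Q = 3.49 × 7920 = 27640 C; n(e⁻) = 27640 / 96500 = 0.2864 mol
Cathode: Fe²⁺ + 2e⁻ → Fe → n(Fe) = 0.2864/2 = 0.1432 mol → 8.00 g
Anode: 2Cl⁻ → Cl₂ + 2e⁻ → n(Cl₂) = 0.2864/2 = 0.1432 mol → 3.44 L

8.00 g Fe; 3.44 L Cl₂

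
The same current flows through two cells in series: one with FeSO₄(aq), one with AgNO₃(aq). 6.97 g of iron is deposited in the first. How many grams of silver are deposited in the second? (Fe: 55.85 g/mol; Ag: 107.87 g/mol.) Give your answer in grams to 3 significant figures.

26.9 g

n(Fe) = 6.97 / 55.85 = 0.1248 mol
Fe²⁺ + 2e⁻ → Fe, so n(e⁻) = 2 × 0.1248 = 0.2496 mol
The cells are in series, so the same charge (and hence the same n(e⁻) = 0.2496 mol) passes through both.
Ag⁺ + e⁻ → Ag, so n(Ag) = 0.2496 mol
m(Ag) = 0.2496 × 107.87 = 26.9 g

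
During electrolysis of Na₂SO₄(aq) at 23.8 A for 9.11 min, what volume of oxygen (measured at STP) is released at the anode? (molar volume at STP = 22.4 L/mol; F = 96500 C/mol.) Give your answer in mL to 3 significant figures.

755 mL

Q = 23.8 A × 546.6 s = 13010 C
n(e⁻) = 13010 / 96500 = 0.1348 mol
2H₂O → O₂ + 4H⁺ + 4e⁻, so n(O₂) = 0.1348 / 4 = 0.03370 mol
V = 0.03370 × 22.4 = 0.7549 L
= 755 mL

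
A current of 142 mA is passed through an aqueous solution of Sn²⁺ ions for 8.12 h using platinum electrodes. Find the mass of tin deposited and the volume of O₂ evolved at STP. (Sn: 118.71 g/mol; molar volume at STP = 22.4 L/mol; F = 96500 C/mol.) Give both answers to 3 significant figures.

Q = 0.142 × 29232 = 4151 C; n(e⁻) = 4151 / 96500 = 0.04302 mol
Cathode: Sn²⁺ + 2e⁻ → Sn → n(Sn) = 0.04302/2 = 0.02151 mol → 2.55 g
Anode: 2H₂O → O₂ + 4H⁺ + 4e⁻ → n(O₂) = 0.04302/4 = 0.01076 mol → 0.241 L

2.55 g Sn; 0.241 L O₂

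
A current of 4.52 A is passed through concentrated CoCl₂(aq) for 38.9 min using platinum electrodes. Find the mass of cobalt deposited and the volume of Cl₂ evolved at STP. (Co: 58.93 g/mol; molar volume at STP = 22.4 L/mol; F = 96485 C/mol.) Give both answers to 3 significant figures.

3.22 g Co; 1.22 L Cl₂

Q = 4.52 × 2334 = 10550 C; n(e⁻) = 10550 / 96485 = 0.1093 mol
Cathode: Co²⁺ + 2e⁻ → Co → n(Co) = 0.1093/2 = 0.05465 mol → 3.22 g
Anode: 2Cl⁻ → Cl₂ + 2e⁻ → n(Cl₂) = 0.1093/2 = 0.05465 mol → 1.22 L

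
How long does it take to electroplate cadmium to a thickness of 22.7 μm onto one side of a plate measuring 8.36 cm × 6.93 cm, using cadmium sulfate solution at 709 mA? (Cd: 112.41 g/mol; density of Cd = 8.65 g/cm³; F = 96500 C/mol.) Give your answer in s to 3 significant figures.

Plated area = 8.36 × 6.93 = 57.93 cm²
Volume = 57.93 × 22.7×10⁻⁴ cm = 0.1315 cm³
m(Cd) = 0.1315 × 8.65 = 1.137 g
n(Cd) = 1.137 / 112.41 = 0.01011 mol; n(e⁻) = 2 × 0.01011 = 0.02022 mol
Q = 0.02022 × 96500 = 1951 C
t = 1951 / 0.709 = 2752 s

2750 s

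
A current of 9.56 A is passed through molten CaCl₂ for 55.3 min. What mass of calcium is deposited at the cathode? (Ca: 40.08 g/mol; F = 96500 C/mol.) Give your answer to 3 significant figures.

Q = It = 9.56 × 3318 = 31720 C
n(e⁻) = 31720 / 96500 = 0.3287 mol
Ca²⁺ + 2e⁻ → Ca, so n(Ca) = 0.3287 / 2 = 0.1644 mol
m = 0.1644 × 40.08 = 6.59 g

6.59 g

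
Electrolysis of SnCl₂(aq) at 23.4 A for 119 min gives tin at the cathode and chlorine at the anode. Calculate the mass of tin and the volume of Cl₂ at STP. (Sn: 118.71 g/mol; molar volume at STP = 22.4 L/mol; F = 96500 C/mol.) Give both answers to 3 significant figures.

Q = 23.4 × 7140 = 1.671×10^5 C; n(e⁻) = 1.671×10^5 / 96500 = 1.732 mol
Cathode: Sn²⁺ + 2e⁻ → Sn → n(Sn) = 1.732/2 = 0.8660 mol → 103 g
Anode: 2Cl⁻ → Cl₂ + 2e⁻ → n(Cl₂) = 1.732/2 = 0.8660 mol → 19.4 L

103 g Sn; 19.4 L Cl₂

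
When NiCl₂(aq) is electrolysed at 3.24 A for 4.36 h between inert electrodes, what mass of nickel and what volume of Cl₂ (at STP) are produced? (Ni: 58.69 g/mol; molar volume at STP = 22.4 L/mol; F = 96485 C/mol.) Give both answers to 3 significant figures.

15.5 g Ni; 5.90 L Cl₂

Q = 3.24 × 15696 = 50860 C; n(e⁻) = 50860 / 96485 = 0.5271 mol
Cathode: Ni²⁺ + 2e⁻ → Ni → n(Ni) = 0.5271/2 = 0.2636 mol → 15.5 g
Anode: 2Cl⁻ → Cl₂ + 2e⁻ → n(Cl₂) = 0.5271/2 = 0.2636 mol → 5.90 L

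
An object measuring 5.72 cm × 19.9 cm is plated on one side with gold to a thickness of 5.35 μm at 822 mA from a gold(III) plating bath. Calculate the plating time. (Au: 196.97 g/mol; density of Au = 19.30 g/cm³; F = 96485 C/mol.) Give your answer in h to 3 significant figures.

0.584 h

Plated area = 5.72 × 19.9 = 113.8 cm²
Volume = 113.8 × 5.35×10⁻⁴ cm = 0.06088 cm³
m(Au) = 0.06088 × 19.30 = 1.175 g
n(Au) = 1.175 / 196.97 = 0.005965 mol; n(e⁻) = 3 × 0.005965 = 0.01790 mol
Q = 0.01790 × 96485 = 1727 C
t = 1727 / 0.822 = 2101 s = 0.584 h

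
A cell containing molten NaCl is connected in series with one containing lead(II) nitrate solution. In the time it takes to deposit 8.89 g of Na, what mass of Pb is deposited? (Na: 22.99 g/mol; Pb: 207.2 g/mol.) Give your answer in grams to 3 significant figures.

40.1 g

n(Na) = 8.89 / 22.99 = 0.3867 mol
Na⁺ + e⁻ → Na, so n(e⁻) = 0.3867 mol
Since the cells are in series, n(e⁻) in the Pb cell is also 0.3867 mol.
Pb²⁺ + 2e⁻ → Pb, so n(Pb) = 0.3867 / 2 = 0.1934 mol
m(Pb) = 0.1934 × 207.2 = 40.1 g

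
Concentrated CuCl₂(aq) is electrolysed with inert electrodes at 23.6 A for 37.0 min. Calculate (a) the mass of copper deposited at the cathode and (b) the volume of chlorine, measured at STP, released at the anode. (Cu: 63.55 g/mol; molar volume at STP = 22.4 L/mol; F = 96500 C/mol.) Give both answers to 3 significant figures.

Q = 23.6 × 2220 = 52390 C; n(e⁻) = 52390 / 96500 = 0.5429 mol
Cathode: Cu²⁺ + 2e⁻ → Cu → n(Cu) = 0.5429/2 = 0.2715 mol → 17.3 g
Anode: 2Cl⁻ → Cl₂ + 2e⁻ → n(Cl₂) = 0.5429/2 = 0.2715 mol → 6.08 L

17.3 g Cu; 6.08 L Cl₂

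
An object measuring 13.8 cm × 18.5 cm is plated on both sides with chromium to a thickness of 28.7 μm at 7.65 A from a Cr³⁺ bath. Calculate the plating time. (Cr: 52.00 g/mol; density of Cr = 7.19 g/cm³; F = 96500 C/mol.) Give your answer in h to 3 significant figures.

Plated area = 2 × 13.8 × 18.5 = 510.6 cm²
Volume = 510.6 × 28.7×10⁻⁴ cm = 1.465 cm³
m(Cr) = 1.465 × 7.19 = 10.53 g
n(Cr) = 10.53 / 52.00 = 0.2025 mol; n(e⁻) = 3 × 0.2025 = 0.6075 mol
Q = 0.6075 × 96500 = 58620 C
t = 58620 / 7.65 = 7663 s = 2.13 h

2.13 h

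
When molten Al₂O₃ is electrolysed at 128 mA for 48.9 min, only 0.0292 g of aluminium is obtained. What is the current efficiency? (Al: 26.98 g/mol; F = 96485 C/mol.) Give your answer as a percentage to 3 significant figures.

83.4%

Q = 0.128 × 2934 = 375.6 C
n(e⁻) = 375.6 / 96485 = 0.003893 mol
Al³⁺ + 3e⁻ → Al, so theoretical n(Al) = 0.001298 mol → 0.03502 g
Efficiency = 0.0292 / 0.03502 = 0.8338 = 83.4%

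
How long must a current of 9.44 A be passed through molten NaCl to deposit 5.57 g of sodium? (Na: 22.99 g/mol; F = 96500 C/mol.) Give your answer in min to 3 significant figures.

n(Na) = 5.57 / 22.99 = 0.2423 mol
Na⁺ + e⁻ → Na, so n(e⁻) = 0.2423 mol
Q = 0.2423 × 96500 = 23380 C
t = Q / I = 23380 / 9.44 = 2477 s = 41.3 min

41.3 min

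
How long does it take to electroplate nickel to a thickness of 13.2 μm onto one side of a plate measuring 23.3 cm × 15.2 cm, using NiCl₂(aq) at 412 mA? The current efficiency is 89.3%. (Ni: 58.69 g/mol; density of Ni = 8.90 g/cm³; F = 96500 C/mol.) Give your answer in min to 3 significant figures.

620 min

Plated area = 23.3 × 15.2 = 354.2 cm²
Volume = 354.2 × 13.2×10⁻⁴ cm = 0.4675 cm³
m(Ni) = 0.4675 × 8.90 = 4.161 g
n(Ni) = 4.161 / 58.69 = 0.07090 mol; n(e⁻) = 2 × 0.07090 = 0.1418 mol
Q = 0.1418 × 96500 / 0.893 = 15320 C
t = 15320 / 0.412 = 37180 s = 620 min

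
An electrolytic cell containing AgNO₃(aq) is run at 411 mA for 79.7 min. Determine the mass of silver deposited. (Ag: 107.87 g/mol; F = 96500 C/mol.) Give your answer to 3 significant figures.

Q = It = 0.411 × 4782 = 1965 C
n(e⁻) = Q/F = 1965/96500 = 0.02036 mol
Ag⁺ + e⁻ → Ag, so n(Ag) = 0.02036 mol
m = 0.02036 × 107.87 = 2.20 g

2.20 g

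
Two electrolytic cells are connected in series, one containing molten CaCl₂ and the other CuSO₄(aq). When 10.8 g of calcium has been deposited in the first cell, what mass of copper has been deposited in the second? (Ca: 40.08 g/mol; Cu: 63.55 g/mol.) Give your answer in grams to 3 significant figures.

n(Ca) = 10.8 / 40.08 = 0.2695 mol
Ca²⁺ + 2e⁻ → Ca, so n(e⁻) = 2 × 0.2695 = 0.5390 mol
Same current for the same time ⇒ same n(e⁻) = 0.5390 mol in both cells.
Cu²⁺ + 2e⁻ → Cu, so n(Cu) = 0.5390 / 2 = 0.2695 mol
m(Cu) = 0.2695 × 63.55 = 17.1 g

17.1 g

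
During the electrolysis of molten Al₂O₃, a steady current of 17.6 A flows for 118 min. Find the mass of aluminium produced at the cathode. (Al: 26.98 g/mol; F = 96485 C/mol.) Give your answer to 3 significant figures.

11.6 g

Q = 17.6 A × 7080 s = 1.246×10^5 C
Moles of electrons = 1.246×10^5 / 96485 = 1.291 mol
Al³⁺ + 3e⁻ → Al, so n(Al) = 1.291 / 3 = 0.4303 mol
m = 0.4303 × 26.98 = 11.6 g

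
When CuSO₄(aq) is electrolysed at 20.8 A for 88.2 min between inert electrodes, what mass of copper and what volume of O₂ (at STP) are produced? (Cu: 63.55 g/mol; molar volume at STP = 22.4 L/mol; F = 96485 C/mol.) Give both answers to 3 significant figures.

36.3 g Cu; 6.39 L O₂

Q = 20.8 × 5292 = 1.101×10^5 C; n(e⁻) = 1.101×10^5 / 96485 = 1.141 mol
Cathode: Cu²⁺ + 2e⁻ → Cu → n(Cu) = 1.141/2 = 0.5705 mol → 36.3 g
Anode: 2H₂O → O₂ + 4H⁺ + 4e⁻ → n(O₂) = 1.141/4 = 0.2853 mol → 6.39 L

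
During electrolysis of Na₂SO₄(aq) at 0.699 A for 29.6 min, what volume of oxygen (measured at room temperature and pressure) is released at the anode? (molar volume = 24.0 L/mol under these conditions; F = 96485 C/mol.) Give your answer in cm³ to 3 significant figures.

Charge passed = 0.699 × 1776 = 1241 C
n(e⁻) = 1241 / 96485 = 0.01286 mol
2H₂O → O₂ + 4H⁺ + 4e⁻, so n(O₂) = 0.01286 / 4 = 0.003215 mol
V = 0.003215 × 24.0 = 0.07716 L
= 77.2 cm³

77.2 cm³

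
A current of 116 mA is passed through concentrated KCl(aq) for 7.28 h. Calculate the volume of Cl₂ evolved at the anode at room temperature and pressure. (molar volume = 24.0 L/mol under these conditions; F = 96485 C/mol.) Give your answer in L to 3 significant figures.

0.378 L

Q = It = 0.116 × 26208 = 3040 C
Moles of electrons = 3040 / 96485 = 0.03151 mol
2Cl⁻ → Cl₂ + 2e⁻, so n(Cl₂) = 0.03151 / 2 = 0.01576 mol
V = 0.01576 × 24.0 = 0.3782 L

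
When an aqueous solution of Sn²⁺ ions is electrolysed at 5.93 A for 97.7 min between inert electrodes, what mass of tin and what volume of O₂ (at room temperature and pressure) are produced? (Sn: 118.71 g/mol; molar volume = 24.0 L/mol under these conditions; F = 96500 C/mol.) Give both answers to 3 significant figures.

21.4 g Sn; 2.16 L O₂

Q = 5.93 × 5862 = 34760 C; n(e⁻) = 34760 / 96500 = 0.3602 mol
Cathode: Sn²⁺ + 2e⁻ → Sn → n(Sn) = 0.3602/2 = 0.1801 mol → 21.4 g
Anode: 2H₂O → O₂ + 4H⁺ + 4e⁻ → n(O₂) = 0.3602/4 = 0.09005 mol → 2.16 L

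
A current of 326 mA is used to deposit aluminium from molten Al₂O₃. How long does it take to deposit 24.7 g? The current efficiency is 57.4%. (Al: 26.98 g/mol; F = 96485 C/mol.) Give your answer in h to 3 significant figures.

393 h

n(Al) = 24.7 / 26.98 = 0.9155 mol
Al³⁺ + 3e⁻ → Al, so n(e⁻) = 3 × 0.9155 = 2.747 mol
Q = 2.747 × 96485 / 0.574 = 4.617×10^5 C
t = Q / I = 4.617×10^5 / 0.326 = 1.416×10^6 s = 393 h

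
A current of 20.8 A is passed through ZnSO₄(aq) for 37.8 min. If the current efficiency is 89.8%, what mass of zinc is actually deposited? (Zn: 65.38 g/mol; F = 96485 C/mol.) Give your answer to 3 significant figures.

14.4 g

Q = 20.8 × 2268 = 47170 C
n(e⁻) = 47170 / 96485 = 0.4889 mol
Zn²⁺ + 2e⁻ → Zn, so theoretical m(Zn) = 0.2445 × 65.38 = 15.99 g
Actual mass = 89.8% × 15.99 = 14.4 g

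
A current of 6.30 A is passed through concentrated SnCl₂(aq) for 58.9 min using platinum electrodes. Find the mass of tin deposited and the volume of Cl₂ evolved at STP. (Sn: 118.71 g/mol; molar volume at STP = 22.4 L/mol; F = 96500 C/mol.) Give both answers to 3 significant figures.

13.7 g Sn; 2.58 L Cl₂

Q = 6.30 × 3534 = 22260 C; n(e⁻) = 22260 / 96500 = 0.2307 mol
Cathode: Sn²⁺ + 2e⁻ → Sn → n(Sn) = 0.2307/2 = 0.1154 mol → 13.7 g
Anode: 2Cl⁻ → Cl₂ + 2e⁻ → n(Cl₂) = 0.2307/2 = 0.1154 mol → 2.58 L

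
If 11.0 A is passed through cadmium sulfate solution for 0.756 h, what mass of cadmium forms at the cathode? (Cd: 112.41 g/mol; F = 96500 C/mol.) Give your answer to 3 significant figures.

Q = 11.0 A × 2721.6 s = 29940 C
n(e⁻) = 29940 / 96500 = 0.3103 mol
Cd²⁺ + 2e⁻ → Cd, so n(Cd) = 0.3103 / 2 = 0.1552 mol
m = 0.1552 × 112.41 = 17.4 g

17.4 g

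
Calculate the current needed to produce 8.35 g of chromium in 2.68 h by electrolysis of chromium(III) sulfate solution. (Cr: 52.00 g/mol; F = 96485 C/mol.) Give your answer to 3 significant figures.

n(Cr) = 8.35 / 52.00 = 0.1606 mol
Cr³⁺ + 3e⁻ → Cr, so n(e⁻) = 3 × 0.1606 = 0.4818 mol
Q = 0.4818 × 96485 = 46490 C
I = Q / t = 46490 / 9648 s = 4.82 A

4.82 A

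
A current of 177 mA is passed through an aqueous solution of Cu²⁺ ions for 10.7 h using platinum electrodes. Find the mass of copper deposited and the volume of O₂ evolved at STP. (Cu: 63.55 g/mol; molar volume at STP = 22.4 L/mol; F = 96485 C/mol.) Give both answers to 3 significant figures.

Q = 0.177 × 38520 = 6818 C; n(e⁻) = 6818 / 96485 = 0.07066 mol
Cathode: Cu²⁺ + 2e⁻ → Cu → n(Cu) = 0.07066/2 = 0.03533 mol → 2.25 g
Anode: 2H₂O → O₂ + 4H⁺ + 4e⁻ → n(O₂) = 0.07066/4 = 0.01767 mol → 0.396 L

2.25 g Cu; 0.396 L O₂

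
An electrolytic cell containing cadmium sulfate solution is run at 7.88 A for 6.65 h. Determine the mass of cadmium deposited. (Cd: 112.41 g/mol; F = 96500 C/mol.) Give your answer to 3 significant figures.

Q = It = 7.88 × 23940 = 1.886×10^5 C
n(e⁻) = Q/F = 1.886×10^5/96500 = 1.954 mol
Cd²⁺ + 2e⁻ → Cd, so n(Cd) = 1.954 / 2 = 0.9770 mol
m = 0.9770 × 112.41 = 110 g

110 g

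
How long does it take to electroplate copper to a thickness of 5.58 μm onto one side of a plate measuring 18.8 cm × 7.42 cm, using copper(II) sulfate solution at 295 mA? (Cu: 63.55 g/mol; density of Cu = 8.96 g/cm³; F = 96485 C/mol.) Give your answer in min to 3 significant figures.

Plated area = 18.8 × 7.42 = 139.5 cm²
Volume = 139.5 × 5.58×10⁻⁴ cm = 0.07784 cm³
m(Cu) = 0.07784 × 8.96 = 0.6974 g
n(Cu) = 0.6974 / 63.55 = 0.01097 mol; n(e⁻) = 2 × 0.01097 = 0.02194 mol
Q = 0.02194 × 96485 = 2117 C
t = 2117 / 0.295 = 7176 s = 120 min

120 min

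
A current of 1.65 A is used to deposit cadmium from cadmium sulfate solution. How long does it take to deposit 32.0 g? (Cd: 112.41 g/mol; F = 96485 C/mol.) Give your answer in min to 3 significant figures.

n(Cd) = 32.0 / 112.41 = 0.2847 mol
Cd²⁺ + 2e⁻ → Cd, so n(e⁻) = 2 × 0.2847 = 0.5694 mol
Q = 0.5694 × 96485 = 54940 C
t = Q / I = 54940 / 1.65 = 33300 s = 555 min

555 min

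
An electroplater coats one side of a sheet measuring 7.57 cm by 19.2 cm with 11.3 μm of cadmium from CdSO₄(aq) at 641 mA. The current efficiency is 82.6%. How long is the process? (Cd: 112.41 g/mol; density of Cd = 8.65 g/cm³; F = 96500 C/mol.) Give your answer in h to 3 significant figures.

1.28 h

Plated area = 7.57 × 19.2 = 145.3 cm²
Volume = 145.3 × 11.3×10⁻⁴ cm = 0.1642 cm³
m(Cd) = 0.1642 × 8.65 = 1.420 g
n(Cd) = 1.420 / 112.41 = 0.01263 mol; n(e⁻) = 2 × 0.01263 = 0.02526 mol
Q = 0.02526 × 96500 / 0.826 = 2951 C
t = 2951 / 0.641 = 4604 s = 1.28 h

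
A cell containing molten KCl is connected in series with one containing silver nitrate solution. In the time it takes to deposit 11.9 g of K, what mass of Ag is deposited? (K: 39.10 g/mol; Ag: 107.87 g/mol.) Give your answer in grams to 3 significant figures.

32.8 g

n(K) = 11.9 / 39.10 = 0.3043 mol
K⁺ + e⁻ → K, so n(e⁻) = 0.3043 mol
Same current for the same time ⇒ same n(e⁻) = 0.3043 mol in both cells.
Ag⁺ + e⁻ → Ag, so n(Ag) = 0.3043 mol
m(Ag) = 0.3043 × 107.87 = 32.8 g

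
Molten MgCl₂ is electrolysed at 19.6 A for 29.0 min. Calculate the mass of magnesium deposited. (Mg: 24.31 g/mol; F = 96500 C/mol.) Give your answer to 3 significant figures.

4.30 g

Q = It = 19.6 × 1740 = 34100 C
n(e⁻) = Q/F = 34100/96500 = 0.3534 mol
Mg²⁺ + 2e⁻ → Mg, so n(Mg) = 0.3534 / 2 = 0.1767 mol
m = 0.1767 × 24.31 = 4.30 g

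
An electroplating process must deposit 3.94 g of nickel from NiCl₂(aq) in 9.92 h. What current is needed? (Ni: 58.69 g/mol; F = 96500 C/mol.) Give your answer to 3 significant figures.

0.363 A

n(Ni) = 3.94 / 58.69 = 0.06713 mol
Ni²⁺ + 2e⁻ → Ni, so n(e⁻) = 2 × 0.06713 = 0.1343 mol
Q = 0.1343 × 96500 = 12960 C
I = Q / t = 12960 / 35712 s = 0.363 A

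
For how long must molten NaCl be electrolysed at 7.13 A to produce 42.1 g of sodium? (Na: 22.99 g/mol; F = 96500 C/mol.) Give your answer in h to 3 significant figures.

n(Na) = 42.1 / 22.99 = 1.831 mol
Na⁺ + e⁻ → Na, so n(e⁻) = 1.831 mol
Q = 1.831 × 96500 = 1.767×10^5 C
t = Q / I = 1.767×10^5 / 7.13 = 24780 s = 6.88 h

6.88 h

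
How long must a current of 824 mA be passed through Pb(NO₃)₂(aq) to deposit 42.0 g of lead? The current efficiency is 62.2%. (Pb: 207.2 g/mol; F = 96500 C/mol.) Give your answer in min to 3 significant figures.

n(Pb) = 42.0 / 207.2 = 0.2027 mol
Pb²⁺ + 2e⁻ → Pb, so n(e⁻) = 2 × 0.2027 = 0.4054 mol
Q = 0.4054 × 96500 / 0.622 = 62900 C
t = Q / I = 62900 / 0.824 = 76330 s = 1270 min

1270 min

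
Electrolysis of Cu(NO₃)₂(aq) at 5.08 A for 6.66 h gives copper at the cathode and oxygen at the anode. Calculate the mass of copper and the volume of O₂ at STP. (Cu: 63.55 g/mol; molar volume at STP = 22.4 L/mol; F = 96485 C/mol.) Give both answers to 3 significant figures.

40.1 g Cu; 7.07 L O₂

Q = 5.08 × 23976 = 1.218×10^5 C; n(e⁻) = 1.218×10^5 / 96485 = 1.262 mol
Cathode: Cu²⁺ + 2e⁻ → Cu → n(Cu) = 1.262/2 = 0.6310 mol → 40.1 g
Anode: 2H₂O → O₂ + 4H⁺ + 4e⁻ → n(O₂) = 1.262/4 = 0.3155 mol → 7.07 L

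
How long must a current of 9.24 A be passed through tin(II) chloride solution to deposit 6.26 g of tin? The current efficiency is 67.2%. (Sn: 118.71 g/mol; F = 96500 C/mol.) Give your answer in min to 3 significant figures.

27.3 min

n(Sn) = 6.26 / 118.71 = 0.05273 mol
Sn²⁺ + 2e⁻ → Sn, so n(e⁻) = 2 × 0.05273 = 0.1055 mol
Q = 0.1055 × 96500 / 0.672 = 15150 C
t = Q / I = 15150 / 9.24 = 1640 s = 27.3 min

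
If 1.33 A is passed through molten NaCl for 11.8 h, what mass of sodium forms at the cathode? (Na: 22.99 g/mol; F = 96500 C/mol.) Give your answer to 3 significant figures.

Q = 1.33 A × 42480 s = 56500 C
n(e⁻) = Q/F = 56500/96500 = 0.5855 mol
Na⁺ + e⁻ → Na, so n(Na) = 0.5855 mol
m = 0.5855 × 22.99 = 13.5 g

13.5 g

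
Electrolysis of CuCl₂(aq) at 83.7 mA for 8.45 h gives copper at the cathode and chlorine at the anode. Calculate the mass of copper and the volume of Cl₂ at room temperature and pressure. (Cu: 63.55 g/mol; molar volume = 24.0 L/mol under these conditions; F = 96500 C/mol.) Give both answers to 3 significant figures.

0.838 g Cu; 0.317 L Cl₂

Q = 0.0837 × 30420 = 2546 C; n(e⁻) = 2546 / 96500 = 0.02638 mol
Cathode: Cu²⁺ + 2e⁻ → Cu → n(Cu) = 0.02638/2 = 0.01319 mol → 0.838 g
Anode: 2Cl⁻ → Cl₂ + 2e⁻ → n(Cl₂) = 0.02638/2 = 0.01319 mol → 0.317 L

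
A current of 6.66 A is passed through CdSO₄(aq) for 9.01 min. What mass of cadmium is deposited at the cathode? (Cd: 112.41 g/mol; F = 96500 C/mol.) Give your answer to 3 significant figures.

2.10 g

Q = It = 6.66 × 540.6 = 3600 C
n(e⁻) = Q/F = 3600/96500 = 0.03731 mol
Cd²⁺ + 2e⁻ → Cd, so n(Cd) = 0.03731 / 2 = 0.01866 mol
m = 0.01866 × 112.41 = 2.10 g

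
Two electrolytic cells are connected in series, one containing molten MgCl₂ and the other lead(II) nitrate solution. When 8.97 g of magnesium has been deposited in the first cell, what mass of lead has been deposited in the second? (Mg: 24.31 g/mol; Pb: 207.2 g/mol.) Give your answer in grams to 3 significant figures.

76.5 g

n(Mg) = 8.97 / 24.31 = 0.3690 mol
Mg²⁺ + 2e⁻ → Mg, so n(e⁻) = 2 × 0.3690 = 0.7380 mol
Since the cells are in series, n(e⁻) in the Pb cell is also 0.7380 mol.
Pb²⁺ + 2e⁻ → Pb, so n(Pb) = 0.7380 / 2 = 0.3690 mol
m(Pb) = 0.3690 × 207.2 = 76.5 g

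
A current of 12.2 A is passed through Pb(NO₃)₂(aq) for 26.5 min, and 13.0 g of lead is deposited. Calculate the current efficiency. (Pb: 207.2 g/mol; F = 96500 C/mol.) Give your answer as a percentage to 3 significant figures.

Q = 12.2 × 1590 = 19400 C
n(e⁻) = 19400 / 96500 = 0.2010 mol
Pb²⁺ + 2e⁻ → Pb, so theoretical n(Pb) = 0.1005 mol → 20.82 g
Efficiency = 13.0 / 20.82 = 0.6244 = 62.4%

62.4%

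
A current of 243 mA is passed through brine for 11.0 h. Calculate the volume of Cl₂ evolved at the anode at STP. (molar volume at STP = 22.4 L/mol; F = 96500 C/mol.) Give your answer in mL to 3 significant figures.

Q = 0.243 A × 39600 s = 9623 C
n(e⁻) = Q/F = 9623/96500 = 0.09972 mol
2Cl⁻ → Cl₂ + 2e⁻, so n(Cl₂) = 0.09972 / 2 = 0.04986 mol
V = 0.04986 × 22.4 = 1.117 L
= 1120 mL

1120 mL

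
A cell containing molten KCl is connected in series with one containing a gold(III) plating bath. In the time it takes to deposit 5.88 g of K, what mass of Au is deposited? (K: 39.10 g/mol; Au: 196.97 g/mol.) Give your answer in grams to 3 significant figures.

n(K) = 5.88 / 39.10 = 0.1504 mol
K⁺ + e⁻ → K, so n(e⁻) = 0.1504 mol
The cells are in series, so the same charge (and hence the same n(e⁻) = 0.1504 mol) passes through both.
Au³⁺ + 3e⁻ → Au, so n(Au) = 0.1504 / 3 = 0.05013 mol
m(Au) = 0.05013 × 196.97 = 9.87 g

9.87 g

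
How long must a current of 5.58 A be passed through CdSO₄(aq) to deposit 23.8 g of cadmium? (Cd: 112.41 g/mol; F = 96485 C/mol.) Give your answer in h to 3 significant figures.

n(Cd) = 23.8 / 112.41 = 0.2117 mol
Cd²⁺ + 2e⁻ → Cd, so n(e⁻) = 2 × 0.2117 = 0.4234 mol
Q = 0.4234 × 96485 = 40850 C
t = Q / I = 40850 / 5.58 = 7321 s = 2.03 h

2.03 h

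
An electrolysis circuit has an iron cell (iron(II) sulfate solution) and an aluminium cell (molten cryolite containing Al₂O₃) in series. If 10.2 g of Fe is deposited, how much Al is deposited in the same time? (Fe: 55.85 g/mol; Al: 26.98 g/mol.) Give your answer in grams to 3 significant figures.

n(Fe) = 10.2 / 55.85 = 0.1826 mol
Fe²⁺ + 2e⁻ → Fe, so n(e⁻) = 2 × 0.1826 = 0.3652 mol
Since the cells are in series, n(e⁻) in the Al cell is also 0.3652 mol.
Al³⁺ + 3e⁻ → Al, so n(Al) = 0.3652 / 3 = 0.1217 mol
m(Al) = 0.1217 × 26.98 = 3.28 g

3.28 g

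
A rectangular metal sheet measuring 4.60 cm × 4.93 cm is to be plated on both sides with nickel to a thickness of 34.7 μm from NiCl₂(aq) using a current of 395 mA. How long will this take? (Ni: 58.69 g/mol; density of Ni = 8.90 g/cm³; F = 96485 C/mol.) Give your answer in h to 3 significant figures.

Plated area = 2 × 4.60 × 4.93 = 45.36 cm²
Volume = 45.36 × 34.7×10⁻⁴ cm = 0.1574 cm³
m(Ni) = 0.1574 × 8.90 = 1.401 g
n(Ni) = 1.401 / 58.69 = 0.02387 mol; n(e⁻) = 2 × 0.02387 = 0.04774 mol
Q = 0.04774 × 96485 = 4606 C
t = 4606 / 0.395 = 11660 s = 3.24 h

3.24 h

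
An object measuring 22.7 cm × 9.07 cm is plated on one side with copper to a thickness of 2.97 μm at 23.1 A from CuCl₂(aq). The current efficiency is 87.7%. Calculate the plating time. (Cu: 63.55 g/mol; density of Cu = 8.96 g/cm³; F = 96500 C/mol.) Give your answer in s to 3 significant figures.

Plated area = 22.7 × 9.07 = 205.9 cm²
Volume = 205.9 × 2.97×10⁻⁴ cm = 0.06115 cm³
m(Cu) = 0.06115 × 8.96 = 0.5479 g
n(Cu) = 0.5479 / 63.55 = 0.008622 mol; n(e⁻) = 2 × 0.008622 = 0.01724 mol
Q = 0.01724 × 96500 / 0.877 = 1897 C
t = 1897 / 23.1 = 82.12 s

82.1 s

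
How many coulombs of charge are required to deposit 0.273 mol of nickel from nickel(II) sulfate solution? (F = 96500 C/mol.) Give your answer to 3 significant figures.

Ni²⁺ + 2e⁻ → Ni, so n(e⁻) = 2 × 0.273 = 0.5460 mol
Q = 0.5460 × 96500 = 52690 C

52700 C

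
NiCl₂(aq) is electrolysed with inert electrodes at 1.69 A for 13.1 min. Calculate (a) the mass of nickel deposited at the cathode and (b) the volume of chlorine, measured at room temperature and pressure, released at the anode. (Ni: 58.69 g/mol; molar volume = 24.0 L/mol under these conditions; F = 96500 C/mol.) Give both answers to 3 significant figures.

Q = 1.69 × 786 = 1328 C; n(e⁻) = 1328 / 96500 = 0.01376 mol
Cathode: Ni²⁺ + 2e⁻ → Ni → n(Ni) = 0.01376/2 = 0.006880 mol → 0.404 g
Anode: 2Cl⁻ → Cl₂ + 2e⁻ → n(Cl₂) = 0.01376/2 = 0.006880 mol → 0.165 L

0.404 g Ni; 0.165 L Cl₂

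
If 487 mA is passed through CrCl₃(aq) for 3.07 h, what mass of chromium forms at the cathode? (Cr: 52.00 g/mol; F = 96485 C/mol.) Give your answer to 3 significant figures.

Q = 0.487 A × 11052 s = 5382 C
n(e⁻) = 5382 / 96485 = 0.05578 mol
Cr³⁺ + 3e⁻ → Cr, so n(Cr) = 0.05578 / 3 = 0.01859 mol
m = 0.01859 × 52.00 = 0.967 g

0.967 g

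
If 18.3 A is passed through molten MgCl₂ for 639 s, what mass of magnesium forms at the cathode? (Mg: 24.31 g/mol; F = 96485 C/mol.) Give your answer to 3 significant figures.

1.47 g

Q = 18.3 A × 639 s = 11690 C
n(e⁻) = Q/F = 11690/96485 = 0.1212 mol
Mg²⁺ + 2e⁻ → Mg, so n(Mg) = 0.1212 / 2 = 0.06060 mol
m = 0.06060 × 24.31 = 1.47 g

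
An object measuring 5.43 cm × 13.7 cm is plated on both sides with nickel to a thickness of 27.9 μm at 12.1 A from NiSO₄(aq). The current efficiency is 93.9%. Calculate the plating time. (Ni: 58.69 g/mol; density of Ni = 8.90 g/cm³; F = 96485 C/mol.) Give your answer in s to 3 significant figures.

1070 s

Plated area = 2 × 5.43 × 13.7 = 148.8 cm²
Volume = 148.8 × 27.9×10⁻⁴ cm = 0.4152 cm³
m(Ni) = 0.4152 × 8.90 = 3.695 g
n(Ni) = 3.695 / 58.69 = 0.06296 mol; n(e⁻) = 2 × 0.06296 = 0.1259 mol
Q = 0.1259 × 96485 / 0.939 = 12940 C
t = 12940 / 12.1 = 1069 s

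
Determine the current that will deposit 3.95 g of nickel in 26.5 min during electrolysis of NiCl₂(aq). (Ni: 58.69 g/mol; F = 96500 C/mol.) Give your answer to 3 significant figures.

8.17 A

n(Ni) = 3.95 / 58.69 = 0.06730 mol
Ni²⁺ + 2e⁻ → Ni, so n(e⁻) = 2 × 0.06730 = 0.1346 mol
Q = 0.1346 × 96500 = 12990 C
I = Q / t = 12990 / 1590 s = 8.17 A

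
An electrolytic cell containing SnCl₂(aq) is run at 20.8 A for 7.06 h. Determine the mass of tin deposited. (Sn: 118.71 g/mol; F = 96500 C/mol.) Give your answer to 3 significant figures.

325 g

Q = 20.8 A × 25416 s = 5.287×10^5 C
n(e⁻) = 5.287×10^5 / 96500 = 5.479 mol
Sn²⁺ + 2e⁻ → Sn, so n(Sn) = 5.479 / 2 = 2.740 mol
m = 2.740 × 118.71 = 325 g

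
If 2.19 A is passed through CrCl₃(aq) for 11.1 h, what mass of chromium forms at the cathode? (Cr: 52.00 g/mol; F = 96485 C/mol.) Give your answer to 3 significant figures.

Charge passed = 2.19 × 39960 = 87510 C
n(e⁻) = 87510 / 96485 = 0.9070 mol
Cr³⁺ + 3e⁻ → Cr, so n(Cr) = 0.9070 / 3 = 0.3023 mol
m = 0.3023 × 52.00 = 15.7 g

15.7 g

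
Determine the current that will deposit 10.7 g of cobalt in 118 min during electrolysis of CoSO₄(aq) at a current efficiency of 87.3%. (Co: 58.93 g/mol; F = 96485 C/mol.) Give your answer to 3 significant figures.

5.67 A

n(Co) = 10.7 / 58.93 = 0.1816 mol
Co²⁺ + 2e⁻ → Co, so n(e⁻) = 2 × 0.1816 = 0.3632 mol
Q = 0.3632 × 96485 / 0.873 = 40140 C
I = Q / t = 40140 / 7080 s = 5.67 A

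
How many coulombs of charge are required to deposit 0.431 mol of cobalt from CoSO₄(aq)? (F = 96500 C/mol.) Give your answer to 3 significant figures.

Co²⁺ + 2e⁻ → Co, so n(e⁻) = 2 × 0.431 = 0.8620 mol
Q = 0.8620 × 96500 = 83180 C

83200 C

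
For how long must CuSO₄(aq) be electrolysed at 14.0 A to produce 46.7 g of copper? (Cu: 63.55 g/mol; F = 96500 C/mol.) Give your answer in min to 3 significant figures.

n(Cu) = 46.7 / 63.55 = 0.7349 mol
Cu²⁺ + 2e⁻ → Cu, so n(e⁻) = 2 × 0.7349 = 1.470 mol
Q = 1.470 × 96500 = 1.419×10^5 C
t = Q / I = 1.419×10^5 / 14.0 = 10140 s = 169 min

169 min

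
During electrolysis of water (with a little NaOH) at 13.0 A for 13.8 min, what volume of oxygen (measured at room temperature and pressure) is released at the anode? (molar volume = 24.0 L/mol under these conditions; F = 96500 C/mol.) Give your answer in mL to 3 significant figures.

Q = It = 13.0 × 828 = 10760 C
Moles of electrons = 10760 / 96500 = 0.1115 mol
2H₂O → O₂ + 4H⁺ + 4e⁻, so n(O₂) = 0.1115 / 4 = 0.02788 mol
V = 0.02788 × 24.0 = 0.6691 L
= 669 mL

669 mL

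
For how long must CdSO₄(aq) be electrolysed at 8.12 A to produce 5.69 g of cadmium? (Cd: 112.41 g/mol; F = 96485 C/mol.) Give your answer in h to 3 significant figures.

0.334 h

n(Cd) = 5.69 / 112.41 = 0.05062 mol
Cd²⁺ + 2e⁻ → Cd, so n(e⁻) = 2 × 0.05062 = 0.1012 mol
Q = 0.1012 × 96485 = 9764 C
t = Q / I = 9764 / 8.12 = 1202 s = 0.334 h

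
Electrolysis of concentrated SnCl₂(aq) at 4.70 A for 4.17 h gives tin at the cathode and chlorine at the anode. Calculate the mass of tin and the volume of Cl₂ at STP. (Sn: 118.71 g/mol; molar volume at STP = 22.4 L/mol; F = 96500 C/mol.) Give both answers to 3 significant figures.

Q = 4.70 × 15012 = 70560 C; n(e⁻) = 70560 / 96500 = 0.7312 mol
Cathode: Sn²⁺ + 2e⁻ → Sn → n(Sn) = 0.7312/2 = 0.3656 mol → 43.4 g
Anode: 2Cl⁻ → Cl₂ + 2e⁻ → n(Cl₂) = 0.7312/2 = 0.3656 mol → 8.19 L

43.4 g Sn; 8.19 L Cl₂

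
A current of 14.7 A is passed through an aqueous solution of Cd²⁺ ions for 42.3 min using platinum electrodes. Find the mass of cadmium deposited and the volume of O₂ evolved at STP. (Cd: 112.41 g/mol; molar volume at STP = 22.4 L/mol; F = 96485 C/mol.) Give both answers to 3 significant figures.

21.7 g Cd; 2.17 L O₂

Q = 14.7 × 2538 = 37310 C; n(e⁻) = 37310 / 96485 = 0.3867 mol
Cathode: Cd²⁺ + 2e⁻ → Cd → n(Cd) = 0.3867/2 = 0.1934 mol → 21.7 g
Anode: 2H₂O → O₂ + 4H⁺ + 4e⁻ → n(O₂) = 0.3867/4 = 0.09668 mol → 2.17 L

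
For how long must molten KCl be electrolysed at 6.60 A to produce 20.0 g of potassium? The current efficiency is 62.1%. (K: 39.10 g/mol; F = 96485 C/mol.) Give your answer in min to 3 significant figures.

n(K) = 20.0 / 39.10 = 0.5115 mol
K⁺ + e⁻ → K, so n(e⁻) = 0.5115 mol
Q = 0.5115 × 96485 / 0.621 = 79470 C
t = Q / I = 79470 / 6.60 = 12040 s = 201 min

201 min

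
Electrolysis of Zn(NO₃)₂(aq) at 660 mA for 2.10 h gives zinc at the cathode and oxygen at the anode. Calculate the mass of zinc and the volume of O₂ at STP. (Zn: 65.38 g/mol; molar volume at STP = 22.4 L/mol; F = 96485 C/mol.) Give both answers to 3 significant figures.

Q = 0.660 × 7560 = 4990 C; n(e⁻) = 4990 / 96485 = 0.05172 mol
Cathode: Zn²⁺ + 2e⁻ → Zn → n(Zn) = 0.05172/2 = 0.02586 mol → 1.69 g
Anode: 2H₂O → O₂ + 4H⁺ + 4e⁻ → n(O₂) = 0.05172/4 = 0.01293 mol → 0.290 L

1.69 g Zn; 0.290 L O₂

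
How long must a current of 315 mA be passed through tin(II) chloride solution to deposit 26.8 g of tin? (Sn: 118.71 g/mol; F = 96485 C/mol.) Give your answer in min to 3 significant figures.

n(Sn) = 26.8 / 118.71 = 0.2258 mol
Sn²⁺ + 2e⁻ → Sn, so n(e⁻) = 2 × 0.2258 = 0.4516 mol
Q = 0.4516 × 96485 = 43570 C
t = Q / I = 43570 / 0.315 = 1.383×10^5 s = 2310 min

2310 min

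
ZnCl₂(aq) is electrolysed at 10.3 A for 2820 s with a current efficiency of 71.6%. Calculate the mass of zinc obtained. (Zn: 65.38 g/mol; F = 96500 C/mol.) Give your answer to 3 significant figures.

7.05 g

Q = 10.3 × 2820 = 29050 C
n(e⁻) = 29050 / 96500 = 0.3010 mol
Zn²⁺ + 2e⁻ → Zn, so theoretical m(Zn) = 0.1505 × 65.38 = 9.840 g
Actual mass = 71.6% × 9.840 = 7.05 g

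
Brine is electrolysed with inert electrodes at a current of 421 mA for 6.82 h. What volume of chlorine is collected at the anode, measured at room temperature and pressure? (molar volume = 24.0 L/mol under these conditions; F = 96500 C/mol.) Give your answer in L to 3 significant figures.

Q = 0.421 A × 24552 s = 10340 C
n(e⁻) = Q/F = 10340/96500 = 0.1072 mol
2Cl⁻ → Cl₂ + 2e⁻, so n(Cl₂) = 0.1072 / 2 = 0.05360 mol
V = 0.05360 × 24.0 = 1.286 L

1.29 L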